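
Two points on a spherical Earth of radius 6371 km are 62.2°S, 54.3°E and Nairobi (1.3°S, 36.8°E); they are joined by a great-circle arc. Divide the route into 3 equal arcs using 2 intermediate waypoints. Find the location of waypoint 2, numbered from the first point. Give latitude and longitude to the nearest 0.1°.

From cos δ = sin φ₁ sin φ₂ + cos φ₁ cos φ₂ cos Δλ, the central angle is δ ≈ 1.087 rad (62.3°).
Interpolate at f = 2/3 with slerp weights a = sin((1−f)δ)/sin δ ≈ 0.400, b = sin(fδ)/sin δ ≈ 0.749.
p = a·p₁ + b·p₂ ≈ (0.709, 0.600, -0.371); φ = arcsin(p_z) ≈ -21.79°, λ = atan2(p_y, p_x) ≈ 40.27°.

≈ 21.8°S, 40.3°E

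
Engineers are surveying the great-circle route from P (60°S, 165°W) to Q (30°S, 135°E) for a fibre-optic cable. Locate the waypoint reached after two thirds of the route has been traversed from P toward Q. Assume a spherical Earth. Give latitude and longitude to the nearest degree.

≈ (43°S, 148°E)

Convert each endpoint to a unit vector on the sphere (x = cos φ cos λ, y = cos φ sin λ, z = sin φ).
The central angle between the endpoints is δ = arccos(p₁·p₂) ≈ 0.864 rad (49.5°).
Interpolate at f = 2/3 with slerp weights a = sin((1−f)δ)/sin δ ≈ 0.373, b = sin(fδ)/sin δ ≈ 0.716.
p = a·p₁ + b·p₂ ≈ (-0.619, 0.390, -0.682); φ = arcsin(p_z) ≈ -42.97°, λ = atan2(p_y, p_x) ≈ 147.77°.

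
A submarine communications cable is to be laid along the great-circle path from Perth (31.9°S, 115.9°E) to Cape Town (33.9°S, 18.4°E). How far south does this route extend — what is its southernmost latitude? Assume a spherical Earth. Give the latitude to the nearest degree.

≈ 44°S

The great circle lies in the plane with unit normal n̂ = (p₁ × p₂)/|p₁ × p₂|.
Here n̂_z ≈ -0.713; the vertex latitude is φ_max = arccos|n̂_z| ≈ 44.5°.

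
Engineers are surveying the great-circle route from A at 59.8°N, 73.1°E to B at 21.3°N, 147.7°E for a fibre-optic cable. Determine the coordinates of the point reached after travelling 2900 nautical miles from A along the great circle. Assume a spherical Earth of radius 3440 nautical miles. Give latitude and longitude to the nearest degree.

From cos δ = sin φ₁ sin φ₂ + cos φ₁ cos φ₂ cos Δλ, the central angle is δ ≈ 1.117 rad (64.0°). The total great-circle distance is δ·R ≈ 1.117 × 3440 ≈ 3842 nmi, so the target fraction is f = 2900/3842 ≈ 0.755.
Interpolate at f ≈ 0.755 with slerp weights a = sin((1−f)δ)/sin δ ≈ 0.301, b = sin(fδ)/sin δ ≈ 0.831.
p = a·p₁ + b·p₂ ≈ (-0.610, 0.558, 0.562); φ = arcsin(p_z) ≈ 34.19°, λ = atan2(p_y, p_x) ≈ 137.54°.

≈ 34°N, 138°E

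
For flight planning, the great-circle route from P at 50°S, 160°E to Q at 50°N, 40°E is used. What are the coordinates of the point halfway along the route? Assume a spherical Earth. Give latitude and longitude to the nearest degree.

The haversine formula gives a central angle δ ≈ 2.487 rad (142.5°) between the endpoints.
Interpolate at f = 1/2 with slerp weights a = sin((1−f)δ)/sin δ ≈ 1.556, b = sin(fδ)/sin δ ≈ 1.556.
p = a·p₁ + b·p₂ ≈ (-0.174, 0.985, 0.000); φ = arcsin(p_z) ≈ 0.00°, λ = atan2(p_y, p_x) ≈ 100.00°.

≈ 0°N, 100°E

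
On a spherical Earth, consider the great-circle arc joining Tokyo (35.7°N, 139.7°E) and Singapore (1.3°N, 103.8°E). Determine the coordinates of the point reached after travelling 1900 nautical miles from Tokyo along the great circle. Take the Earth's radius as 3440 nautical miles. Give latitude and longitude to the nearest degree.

≈ (14°N, 114°E)

Write both endpoints as unit vectors p₁, p₂ with components (cos φ cos λ, cos φ sin λ, sin φ).
The central angle between the endpoints is δ = arccos(p₁·p₂) ≈ 0.835 rad (47.9°). The total great-circle distance is δ·R ≈ 0.835 × 3440 ≈ 2874 nmi, so the target fraction is f = 1900/2874 ≈ 0.661.
Interpolate at f ≈ 0.661 with slerp weights a = sin((1−f)δ)/sin δ ≈ 0.377, b = sin(fδ)/sin δ ≈ 0.708.
p = a·p₁ + b·p₂ ≈ (-0.402, 0.885, 0.236); φ = arcsin(p_z) ≈ 13.64°, λ = atan2(p_y, p_x) ≈ 114.44°.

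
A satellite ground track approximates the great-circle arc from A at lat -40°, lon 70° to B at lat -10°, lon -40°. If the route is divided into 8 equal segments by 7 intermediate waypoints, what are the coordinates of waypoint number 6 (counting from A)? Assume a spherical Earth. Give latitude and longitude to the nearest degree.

Convert each endpoint to a unit vector on the sphere (x = cos φ cos λ, y = cos φ sin λ, z = sin φ).
The central angle between the endpoints is δ = arccos(p₁·p₂) ≈ 1.718 rad (98.4°).
Interpolate at f = 6/8 with slerp weights a = sin((1−f)δ)/sin δ ≈ 0.421, b = sin(fδ)/sin δ ≈ 0.971.
p = a·p₁ + b·p₂ ≈ (0.843, -0.312, -0.439); φ = arcsin(p_z) ≈ -26.05°, λ = atan2(p_y, p_x) ≈ -20.29°.

≈ lat -26°, lon -20°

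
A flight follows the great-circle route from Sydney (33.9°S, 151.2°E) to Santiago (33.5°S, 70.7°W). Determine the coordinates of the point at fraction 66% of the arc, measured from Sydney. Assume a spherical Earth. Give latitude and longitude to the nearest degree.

≈ (58°S, 108°W)

From cos δ = sin φ₁ sin φ₂ + cos φ₁ cos φ₂ cos Δλ, the central angle is δ ≈ 1.780 rad (102.0°).
Interpolate at f = 0.66 with slerp weights a = sin((1−f)δ)/sin δ ≈ 0.581, b = sin(fδ)/sin δ ≈ 0.943.
p = a·p₁ + b·p₂ ≈ (-0.163, -0.510, -0.845); φ = arcsin(p_z) ≈ -57.65°, λ = atan2(p_y, p_x) ≈ -107.74°.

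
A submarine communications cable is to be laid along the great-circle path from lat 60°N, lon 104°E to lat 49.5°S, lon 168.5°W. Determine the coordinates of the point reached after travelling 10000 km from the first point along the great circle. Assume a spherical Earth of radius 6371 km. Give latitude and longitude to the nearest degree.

≈ lat 15°S, lon 166°E

Write both endpoints as unit vectors p₁, p₂ with components (cos φ cos λ, cos φ sin λ, sin φ).
The central angle between the endpoints is δ = arccos(p₁·p₂) ≈ 2.271 rad (130.1°). The total great-circle distance is δ·R ≈ 2.271 × 6371 ≈ 14468 km, so the target fraction is f = 10000/14468 ≈ 0.691.
Interpolate at f ≈ 0.691 with slerp weights a = sin((1−f)δ)/sin δ ≈ 0.844, b = sin(fδ)/sin δ ≈ 1.308.
p = a·p₁ + b·p₂ ≈ (-0.934, 0.240, -0.264); φ = arcsin(p_z) ≈ -15.28°, λ = atan2(p_y, p_x) ≈ 165.59°.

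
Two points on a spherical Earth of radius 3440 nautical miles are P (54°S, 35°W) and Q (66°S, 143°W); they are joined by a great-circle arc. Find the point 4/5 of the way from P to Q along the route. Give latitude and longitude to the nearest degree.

≈ (71°S, 120°W)

From cos δ = sin φ₁ sin φ₂ + cos φ₁ cos φ₂ cos Δλ, the central angle is δ ≈ 0.843 rad (48.3°).
Interpolate at f = 4/5 with slerp weights a = sin((1−f)δ)/sin δ ≈ 0.225, b = sin(fδ)/sin δ ≈ 0.836.
p = a·p₁ + b·p₂ ≈ (-0.163, -0.280, -0.946); φ = arcsin(p_z) ≈ -71.06°, λ = atan2(p_y, p_x) ≈ -120.23°.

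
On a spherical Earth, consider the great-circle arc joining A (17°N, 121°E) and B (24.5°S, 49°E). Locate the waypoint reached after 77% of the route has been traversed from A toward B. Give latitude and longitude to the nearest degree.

Convert each endpoint to a unit vector on the sphere (x = cos φ cos λ, y = cos φ sin λ, z = sin φ).
The central angle between the endpoints is δ = arccos(p₁·p₂) ≈ 1.423 rad (81.5°).
Interpolate at f = 0.77 with slerp weights a = sin((1−f)δ)/sin δ ≈ 0.325, b = sin(fδ)/sin δ ≈ 0.899.
p = a·p₁ + b·p₂ ≈ (0.377, 0.884, -0.278); φ = arcsin(p_z) ≈ -16.13°, λ = atan2(p_y, p_x) ≈ 66.92°.

≈ (16°S, 67°E)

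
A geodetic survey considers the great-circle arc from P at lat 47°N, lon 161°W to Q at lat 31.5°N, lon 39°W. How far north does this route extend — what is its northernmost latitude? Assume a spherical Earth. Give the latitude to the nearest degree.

≈ 60°N

The great circle lies in the plane with unit normal n̂ = (p₁ × p₂)/|p₁ × p₂|.
Here n̂_z ≈ +0.494; the vertex latitude is φ_max = arccos|n̂_z| ≈ 60.4°.
Check via Clairaut: cos φ_max = |cos φ₁| · sin C = cos(47.0°)·sin(46.5°) ≈ 0.494, again giving ≈ 60.4°.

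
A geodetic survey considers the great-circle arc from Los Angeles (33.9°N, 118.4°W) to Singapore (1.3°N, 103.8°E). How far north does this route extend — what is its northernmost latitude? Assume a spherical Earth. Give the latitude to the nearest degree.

The great circle lies in the plane with unit normal n̂ = (p₁ × p₂)/|p₁ × p₂|.
Here n̂_z ≈ -0.698; the vertex latitude is φ_max = arccos|n̂_z| ≈ 45.7°.
Check via Clairaut: cos φ_max = |cos φ₁| · sin C = cos(33.9°)·sin(57.3°) ≈ 0.698, again giving ≈ 45.7°.

≈ 46°N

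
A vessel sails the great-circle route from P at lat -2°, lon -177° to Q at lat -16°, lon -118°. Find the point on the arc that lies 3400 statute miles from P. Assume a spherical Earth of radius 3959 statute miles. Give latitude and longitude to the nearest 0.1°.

≈ lat -14.4°, lon -128.8°

Write both endpoints as unit vectors p₁, p₂ with components (cos φ cos λ, cos φ sin λ, sin φ).
The central angle between the endpoints is δ = arccos(p₁·p₂) ≈ 1.042 rad (59.7°). The total great-circle distance is δ·R ≈ 1.042 × 3959 ≈ 4126 mi, so the target fraction is f = 3400/4126 ≈ 0.824.
Interpolate at f ≈ 0.824 with slerp weights a = sin((1−f)δ)/sin δ ≈ 0.211, b = sin(fδ)/sin δ ≈ 0.877.
p = a·p₁ + b·p₂ ≈ (-0.606, -0.755, -0.249); φ = arcsin(p_z) ≈ -14.42°, λ = atan2(p_y, p_x) ≈ -128.76°.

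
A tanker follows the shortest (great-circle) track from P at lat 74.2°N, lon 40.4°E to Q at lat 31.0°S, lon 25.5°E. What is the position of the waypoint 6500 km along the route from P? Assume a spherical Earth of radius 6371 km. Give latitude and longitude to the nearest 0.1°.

Write both endpoints as unit vectors p₁, p₂ with components (cos φ cos λ, cos φ sin λ, sin φ).
The central angle between the endpoints is δ = arccos(p₁·p₂) ≈ 1.844 rad (105.7°). The total great-circle distance is δ·R ≈ 1.844 × 6371 ≈ 11750 km, so the target fraction is f = 6500/11750 ≈ 0.553.
Interpolate at f ≈ 0.553 with slerp weights a = sin((1−f)δ)/sin δ ≈ 0.762, b = sin(fδ)/sin δ ≈ 0.885.
p = a·p₁ + b·p₂ ≈ (0.843, 0.461, 0.278); φ = arcsin(p_z) ≈ 16.11°, λ = atan2(p_y, p_x) ≈ 28.68°.

≈ lat 16.1°N, lon 28.7°E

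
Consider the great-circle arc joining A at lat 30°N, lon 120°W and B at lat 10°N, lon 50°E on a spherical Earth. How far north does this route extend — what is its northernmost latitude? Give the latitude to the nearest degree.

The great circle lies in the plane with unit normal n̂ = (p₁ × p₂)/|p₁ × p₂|.
Here n̂_z ≈ +0.225; the vertex latitude is φ_max = arccos|n̂_z| ≈ 77.0°.
Check via Clairaut: cos φ_max = |cos φ₁| · sin C = cos(30.0°)·sin(15.1°) ≈ 0.225, again giving ≈ 77.0°.

≈ 77°N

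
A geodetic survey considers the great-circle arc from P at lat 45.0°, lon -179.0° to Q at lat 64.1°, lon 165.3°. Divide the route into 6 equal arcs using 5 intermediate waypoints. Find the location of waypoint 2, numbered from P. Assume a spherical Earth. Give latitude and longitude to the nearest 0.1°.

≈ lat 51.6°, lon 177.3°

Write both endpoints as unit vectors p₁, p₂ with components (cos φ cos λ, cos φ sin λ, sin φ).
The central angle between the endpoints is δ = arccos(p₁·p₂) ≈ 0.367 rad (21.0°).
Interpolate at f = 2/6 with slerp weights a = sin((1−f)δ)/sin δ ≈ 0.675, b = sin(fδ)/sin δ ≈ 0.340.
p = a·p₁ + b·p₂ ≈ (-0.621, 0.029, 0.783); φ = arcsin(p_z) ≈ 51.56°, λ = atan2(p_y, p_x) ≈ 177.29°.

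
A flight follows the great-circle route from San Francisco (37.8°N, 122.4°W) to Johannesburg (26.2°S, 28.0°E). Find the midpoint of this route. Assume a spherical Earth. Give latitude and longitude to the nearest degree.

≈ (21°N, 34°W)

Convert each endpoint to a unit vector on the sphere (x = cos φ cos λ, y = cos φ sin λ, z = sin φ).
The central angle between the endpoints is δ = arccos(p₁·p₂) ≈ 2.662 rad (152.5°).
Interpolate at f = 1/2 with slerp weights a = sin((1−f)δ)/sin δ ≈ 2.104, b = sin(fδ)/sin δ ≈ 2.104.
p = a·p₁ + b·p₂ ≈ (0.776, -0.517, 0.361); φ = arcsin(p_z) ≈ 21.14°, λ = atan2(p_y, p_x) ≈ -33.69°.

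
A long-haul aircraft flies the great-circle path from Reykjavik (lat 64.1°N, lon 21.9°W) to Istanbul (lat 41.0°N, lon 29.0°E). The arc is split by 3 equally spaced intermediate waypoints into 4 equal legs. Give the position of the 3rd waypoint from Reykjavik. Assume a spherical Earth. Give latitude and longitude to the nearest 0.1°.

From cos δ = sin φ₁ sin φ₂ + cos φ₁ cos φ₂ cos Δλ, the central angle is δ ≈ 0.647 rad (37.1°).
Interpolate at f = 3/4 with slerp weights a = sin((1−f)δ)/sin δ ≈ 0.267, b = sin(fδ)/sin δ ≈ 0.774.
p = a·p₁ + b·p₂ ≈ (0.619, 0.240, 0.748); φ = arcsin(p_z) ≈ 48.41°, λ = atan2(p_y, p_x) ≈ 21.16°.

≈ lat 48.4°N, lon 21.2°E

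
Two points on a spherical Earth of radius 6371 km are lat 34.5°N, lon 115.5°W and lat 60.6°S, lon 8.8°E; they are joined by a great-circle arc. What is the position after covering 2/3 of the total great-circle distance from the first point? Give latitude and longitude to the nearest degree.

≈ lat 43°S, lon 63°W

Write both endpoints as unit vectors p₁, p₂ with components (cos φ cos λ, cos φ sin λ, sin φ).
The central angle between the endpoints is δ = arccos(p₁·p₂) ≈ 2.377 rad (136.2°).
Interpolate at f = 2/3 with slerp weights a = sin((1−f)δ)/sin δ ≈ 1.028, b = sin(fδ)/sin δ ≈ 1.444.
p = a·p₁ + b·p₂ ≈ (0.336, -0.656, -0.676); φ = arcsin(p_z) ≈ -42.51°, λ = atan2(p_y, p_x) ≈ -62.91°.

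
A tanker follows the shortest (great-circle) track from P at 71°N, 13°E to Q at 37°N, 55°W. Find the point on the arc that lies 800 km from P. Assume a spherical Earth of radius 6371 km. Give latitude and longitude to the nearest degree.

From cos δ = sin φ₁ sin φ₂ + cos φ₁ cos φ₂ cos Δλ, the central angle is δ ≈ 0.841 rad (48.2°). The total great-circle distance is δ·R ≈ 0.841 × 6371 ≈ 5360 km, so the target fraction is f = 800/5360 ≈ 0.149.
Interpolate at f ≈ 0.149 with slerp weights a = sin((1−f)δ)/sin δ ≈ 0.880, b = sin(fδ)/sin δ ≈ 0.168.
p = a·p₁ + b·p₂ ≈ (0.356, -0.045, 0.933); φ = arcsin(p_z) ≈ 68.96°, λ = atan2(p_y, p_x) ≈ -7.27°.

≈ 69°N, 7°W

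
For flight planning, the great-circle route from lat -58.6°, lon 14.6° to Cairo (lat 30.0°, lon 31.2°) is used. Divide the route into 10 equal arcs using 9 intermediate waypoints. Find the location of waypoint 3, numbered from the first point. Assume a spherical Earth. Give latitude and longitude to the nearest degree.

The haversine formula gives a central angle δ ≈ 1.565 rad (89.7°) between the endpoints.
Interpolate at f = 3/10 with slerp weights a = sin((1−f)δ)/sin δ ≈ 0.889, b = sin(fδ)/sin δ ≈ 0.452.
p = a·p₁ + b·p₂ ≈ (0.784, 0.320, -0.533); φ = arcsin(p_z) ≈ -32.19°, λ = atan2(p_y, p_x) ≈ 22.20°.

≈ lat -32°, lon 22°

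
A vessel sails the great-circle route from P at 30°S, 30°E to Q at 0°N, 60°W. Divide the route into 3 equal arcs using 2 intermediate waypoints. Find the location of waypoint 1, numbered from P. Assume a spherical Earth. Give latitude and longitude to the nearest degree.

≈ 26°S, 4°W

Write both endpoints as unit vectors p₁, p₂ with components (cos φ cos λ, cos φ sin λ, sin φ).
The central angle between the endpoints is δ = arccos(p₁·p₂) ≈ 1.571 rad (90.0°).
Interpolate at f = 1/3 with slerp weights a = sin((1−f)δ)/sin δ ≈ 0.866, b = sin(fδ)/sin δ ≈ 0.500.
p = a·p₁ + b·p₂ ≈ (0.900, -0.058, -0.433); φ = arcsin(p_z) ≈ -25.66°, λ = atan2(p_y, p_x) ≈ -3.69°.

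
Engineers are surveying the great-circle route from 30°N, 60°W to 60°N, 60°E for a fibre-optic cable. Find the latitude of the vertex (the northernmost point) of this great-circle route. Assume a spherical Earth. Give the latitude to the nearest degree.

≈ 67°N

The great circle lies in the plane with unit normal n̂ = (p₁ × p₂)/|p₁ × p₂|.
Here n̂_z ≈ +0.384; the vertex latitude is φ_max = arccos|n̂_z| ≈ 67.4°.
Check via Clairaut: cos φ_max = |cos φ₁| · sin C = cos(30.0°)·sin(26.3°) ≈ 0.384, again giving ≈ 67.4°.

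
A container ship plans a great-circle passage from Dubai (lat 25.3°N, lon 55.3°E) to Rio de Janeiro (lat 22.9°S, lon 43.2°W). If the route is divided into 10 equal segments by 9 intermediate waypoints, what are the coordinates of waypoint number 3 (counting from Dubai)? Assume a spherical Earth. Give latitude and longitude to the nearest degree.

≈ lat 12°N, lon 24°E

Convert each endpoint to a unit vector on the sphere (x = cos φ cos λ, y = cos φ sin λ, z = sin φ).
The central angle between the endpoints is δ = arccos(p₁·p₂) ≈ 1.864 rad (106.8°).
Interpolate at f = 3/10 with slerp weights a = sin((1−f)δ)/sin δ ≈ 1.008, b = sin(fδ)/sin δ ≈ 0.554.
p = a·p₁ + b·p₂ ≈ (0.891, 0.400, 0.215); φ = arcsin(p_z) ≈ 12.42°, λ = atan2(p_y, p_x) ≈ 24.16°.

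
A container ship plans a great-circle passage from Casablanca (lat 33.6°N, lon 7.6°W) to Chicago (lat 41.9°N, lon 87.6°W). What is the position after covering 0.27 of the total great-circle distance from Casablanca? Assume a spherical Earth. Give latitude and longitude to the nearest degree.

Convert each endpoint to a unit vector on the sphere (x = cos φ cos λ, y = cos φ sin λ, z = sin φ).
The central angle between the endpoints is δ = arccos(p₁·p₂) ≈ 1.073 rad (61.5°).
Interpolate at f = 0.27 with slerp weights a = sin((1−f)δ)/sin δ ≈ 0.803, b = sin(fδ)/sin δ ≈ 0.325.
p = a·p₁ + b·p₂ ≈ (0.673, -0.330, 0.662); φ = arcsin(p_z) ≈ 41.42°, λ = atan2(p_y, p_x) ≈ -26.13°.

≈ lat 41°N, lon 26°W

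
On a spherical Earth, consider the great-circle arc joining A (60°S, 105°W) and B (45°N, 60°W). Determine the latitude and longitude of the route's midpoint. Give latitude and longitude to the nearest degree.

Write both endpoints as unit vectors p₁, p₂ with components (cos φ cos λ, cos φ sin λ, sin φ).
The central angle between the endpoints is δ = arccos(p₁·p₂) ≈ 1.942 rad (111.2°).
Interpolate at f = 1/2 with slerp weights a = sin((1−f)δ)/sin δ ≈ 0.886, b = sin(fδ)/sin δ ≈ 0.886.
p = a·p₁ + b·p₂ ≈ (0.198, -0.970, -0.141); φ = arcsin(p_z) ≈ -8.09°, λ = atan2(p_y, p_x) ≈ -78.43°.

≈ (8°S, 78°W)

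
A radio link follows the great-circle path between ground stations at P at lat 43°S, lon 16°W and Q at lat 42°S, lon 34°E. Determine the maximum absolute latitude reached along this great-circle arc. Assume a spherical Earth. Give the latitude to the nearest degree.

≈ 45°S

The great circle lies in the plane with unit normal n̂ = (p₁ × p₂)/|p₁ × p₂|.
Here n̂_z ≈ +0.703; the vertex latitude is φ_max = arccos|n̂_z| ≈ 45.3°.
Check via Clairaut: cos φ_max = |cos φ₁| · sin C = cos(43.0°)·sin(106.0°) ≈ 0.703, again giving ≈ 45.3°.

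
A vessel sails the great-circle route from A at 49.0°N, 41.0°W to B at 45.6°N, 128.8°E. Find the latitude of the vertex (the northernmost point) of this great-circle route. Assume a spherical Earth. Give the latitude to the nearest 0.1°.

The great circle lies in the plane with unit normal n̂ = (p₁ × p₂)/|p₁ × p₂|.
Here n̂_z ≈ +0.082; the vertex latitude is φ_max = arccos|n̂_z| ≈ 85.3°.
Check via Clairaut: cos φ_max = |cos φ₁| · sin C = cos(49.0°)·sin(7.1°) ≈ 0.082, again giving ≈ 85.3°.

≈ 85.3°N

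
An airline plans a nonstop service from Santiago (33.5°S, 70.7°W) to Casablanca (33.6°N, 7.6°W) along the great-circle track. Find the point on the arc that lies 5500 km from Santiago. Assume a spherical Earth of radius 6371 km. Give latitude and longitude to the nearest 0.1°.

≈ (3.8°N, 36.2°W)

Convert each endpoint to a unit vector on the sphere (x = cos φ cos λ, y = cos φ sin λ, z = sin φ).
The central angle between the endpoints is δ = arccos(p₁·p₂) ≈ 1.562 rad (89.5°). The total great-circle distance is δ·R ≈ 1.562 × 6371 ≈ 9951 km, so the target fraction is f = 5500/9951 ≈ 0.553.
Interpolate at f ≈ 0.553 with slerp weights a = sin((1−f)δ)/sin δ ≈ 0.643, b = sin(fδ)/sin δ ≈ 0.760.
p = a·p₁ + b·p₂ ≈ (0.805, -0.590, 0.066); φ = arcsin(p_z) ≈ 3.76°, λ = atan2(p_y, p_x) ≈ -36.25°.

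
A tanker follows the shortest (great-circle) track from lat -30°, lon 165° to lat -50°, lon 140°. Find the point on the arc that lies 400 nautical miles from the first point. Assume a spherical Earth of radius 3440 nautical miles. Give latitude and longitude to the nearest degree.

≈ lat -35°, lon 160°

Write both endpoints as unit vectors p₁, p₂ with components (cos φ cos λ, cos φ sin λ, sin φ).
The central angle between the endpoints is δ = arccos(p₁·p₂) ≈ 0.479 rad (27.4°). The total great-circle distance is δ·R ≈ 0.479 × 3440 ≈ 1647 nmi, so the target fraction is f = 400/1647 ≈ 0.243.
Interpolate at f ≈ 0.243 with slerp weights a = sin((1−f)δ)/sin δ ≈ 0.770, b = sin(fδ)/sin δ ≈ 0.252.
p = a·p₁ + b·p₂ ≈ (-0.768, 0.277, -0.578); φ = arcsin(p_z) ≈ -35.29°, λ = atan2(p_y, p_x) ≈ 160.19°.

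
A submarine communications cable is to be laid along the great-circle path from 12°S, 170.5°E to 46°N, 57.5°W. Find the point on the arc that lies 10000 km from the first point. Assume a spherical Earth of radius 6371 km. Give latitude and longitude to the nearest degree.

≈ 48°N, 113°W

Write both endpoints as unit vectors p₁, p₂ with components (cos φ cos λ, cos φ sin λ, sin φ).
The central angle between the endpoints is δ = arccos(p₁·p₂) ≈ 2.220 rad (127.2°). The total great-circle distance is δ·R ≈ 2.220 × 6371 ≈ 14141 km, so the target fraction is f = 10000/14141 ≈ 0.707.
Interpolate at f ≈ 0.707 with slerp weights a = sin((1−f)δ)/sin δ ≈ 0.759, b = sin(fδ)/sin δ ≈ 1.255.
p = a·p₁ + b·p₂ ≈ (-0.264, -0.613, 0.745); φ = arcsin(p_z) ≈ 48.15°, λ = atan2(p_y, p_x) ≈ -113.33°.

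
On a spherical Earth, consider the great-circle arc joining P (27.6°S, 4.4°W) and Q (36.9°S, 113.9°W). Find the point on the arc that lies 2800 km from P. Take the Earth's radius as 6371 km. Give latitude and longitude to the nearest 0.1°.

≈ (41.8°S, 29.9°W)

Write both endpoints as unit vectors p₁, p₂ with components (cos φ cos λ, cos φ sin λ, sin φ).
The central angle between the endpoints is δ = arccos(p₁·p₂) ≈ 1.529 rad (87.6°). The total great-circle distance is δ·R ≈ 1.529 × 6371 ≈ 9742 km, so the target fraction is f = 2800/9742 ≈ 0.287.
Interpolate at f ≈ 0.287 with slerp weights a = sin((1−f)δ)/sin δ ≈ 0.887, b = sin(fδ)/sin δ ≈ 0.426.
p = a·p₁ + b·p₂ ≈ (0.646, -0.372, -0.667); φ = arcsin(p_z) ≈ -41.82°, λ = atan2(p_y, p_x) ≈ -29.91°.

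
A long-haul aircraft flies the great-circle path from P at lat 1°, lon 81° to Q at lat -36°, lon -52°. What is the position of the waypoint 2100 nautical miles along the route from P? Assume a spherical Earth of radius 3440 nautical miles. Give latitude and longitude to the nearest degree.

Write both endpoints as unit vectors p₁, p₂ with components (cos φ cos λ, cos φ sin λ, sin φ).
The central angle between the endpoints is δ = arccos(p₁·p₂) ≈ 2.168 rad (124.2°). The total great-circle distance is δ·R ≈ 2.168 × 3440 ≈ 7456 nmi, so the target fraction is f = 2100/7456 ≈ 0.282.
Interpolate at f ≈ 0.282 with slerp weights a = sin((1−f)δ)/sin δ ≈ 1.209, b = sin(fδ)/sin δ ≈ 0.693.
p = a·p₁ + b·p₂ ≈ (0.534, 0.752, -0.386); φ = arcsin(p_z) ≈ -22.72°, λ = atan2(p_y, p_x) ≈ 54.61°.

≈ lat -23°, lon 55°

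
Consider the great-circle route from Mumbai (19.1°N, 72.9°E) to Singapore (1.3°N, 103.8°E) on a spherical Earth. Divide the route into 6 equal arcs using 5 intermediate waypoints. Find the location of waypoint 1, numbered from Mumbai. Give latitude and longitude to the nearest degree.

≈ 16°N, 78°E

The haversine formula gives a central angle δ ≈ 0.613 rad (35.1°) between the endpoints.
Interpolate at f = 1/6 with slerp weights a = sin((1−f)δ)/sin δ ≈ 0.850, b = sin(fδ)/sin δ ≈ 0.177.
p = a·p₁ + b·p₂ ≈ (0.194, 0.940, 0.282); φ = arcsin(p_z) ≈ 16.38°, λ = atan2(p_y, p_x) ≈ 78.34°.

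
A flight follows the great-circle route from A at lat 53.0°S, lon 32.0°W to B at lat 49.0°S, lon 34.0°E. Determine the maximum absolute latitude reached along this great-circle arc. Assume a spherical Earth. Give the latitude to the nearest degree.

The great circle lies in the plane with unit normal n̂ = (p₁ × p₂)/|p₁ × p₂|.
Here n̂_z ≈ +0.558; the vertex latitude is φ_max = arccos|n̂_z| ≈ 56.1°.

≈ 56°S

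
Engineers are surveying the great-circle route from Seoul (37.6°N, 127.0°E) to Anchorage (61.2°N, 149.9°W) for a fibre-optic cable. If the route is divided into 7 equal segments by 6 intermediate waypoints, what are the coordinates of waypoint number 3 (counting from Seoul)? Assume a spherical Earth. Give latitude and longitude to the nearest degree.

≈ (55°N, 151°E)

From cos δ = sin φ₁ sin φ₂ + cos φ₁ cos φ₂ cos Δλ, the central angle is δ ≈ 0.951 rad (54.5°).
Interpolate at f = 3/7 with slerp weights a = sin((1−f)δ)/sin δ ≈ 0.635, b = sin(fδ)/sin δ ≈ 0.487.
p = a·p₁ + b·p₂ ≈ (-0.506, 0.284, 0.814); φ = arcsin(p_z) ≈ 54.53°, λ = atan2(p_y, p_x) ≈ 150.66°.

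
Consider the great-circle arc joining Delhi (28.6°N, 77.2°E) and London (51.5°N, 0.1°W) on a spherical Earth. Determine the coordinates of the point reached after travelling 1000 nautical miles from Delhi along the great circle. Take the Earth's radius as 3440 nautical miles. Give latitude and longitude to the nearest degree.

Convert each endpoint to a unit vector on the sphere (x = cos φ cos λ, y = cos φ sin λ, z = sin φ).
The central angle between the endpoints is δ = arccos(p₁·p₂) ≈ 1.053 rad (60.3°). The total great-circle distance is δ·R ≈ 1.053 × 3440 ≈ 3623 nmi, so the target fraction is f = 1000/3623 ≈ 0.276.
Interpolate at f ≈ 0.276 with slerp weights a = sin((1−f)δ)/sin δ ≈ 0.795, b = sin(fδ)/sin δ ≈ 0.330.
p = a·p₁ + b·p₂ ≈ (0.360, 0.680, 0.639); φ = arcsin(p_z) ≈ 39.69°, λ = atan2(p_y, p_x) ≈ 62.11°.

≈ (40°N, 62°E)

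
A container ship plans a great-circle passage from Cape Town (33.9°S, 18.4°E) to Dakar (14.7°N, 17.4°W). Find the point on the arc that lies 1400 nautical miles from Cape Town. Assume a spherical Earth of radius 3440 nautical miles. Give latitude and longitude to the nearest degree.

≈ 15°S, 3°E

Convert each endpoint to a unit vector on the sphere (x = cos φ cos λ, y = cos φ sin λ, z = sin φ).
The central angle between the endpoints is δ = arccos(p₁·p₂) ≈ 1.036 rad (59.4°). The total great-circle distance is δ·R ≈ 1.036 × 3440 ≈ 3564 nmi, so the target fraction is f = 1400/3564 ≈ 0.393.
Interpolate at f ≈ 0.393 with slerp weights a = sin((1−f)δ)/sin δ ≈ 0.684, b = sin(fδ)/sin δ ≈ 0.460.
p = a·p₁ + b·p₂ ≈ (0.963, 0.046, -0.265); φ = arcsin(p_z) ≈ -15.35°, λ = atan2(p_y, p_x) ≈ 2.74°.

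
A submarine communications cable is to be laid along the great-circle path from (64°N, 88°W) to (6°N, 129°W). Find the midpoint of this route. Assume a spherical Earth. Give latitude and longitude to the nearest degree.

Convert each endpoint to a unit vector on the sphere (x = cos φ cos λ, y = cos φ sin λ, z = sin φ).
The central angle between the endpoints is δ = arccos(p₁·p₂) ≈ 1.134 rad (65.0°).
Interpolate at f = 1/2 with slerp weights a = sin((1−f)δ)/sin δ ≈ 0.593, b = sin(fδ)/sin δ ≈ 0.593.
p = a·p₁ + b·p₂ ≈ (-0.362, -0.718, 0.595); φ = arcsin(p_z) ≈ 36.49°, λ = atan2(p_y, p_x) ≈ -116.76°.

≈ (36°N, 117°W)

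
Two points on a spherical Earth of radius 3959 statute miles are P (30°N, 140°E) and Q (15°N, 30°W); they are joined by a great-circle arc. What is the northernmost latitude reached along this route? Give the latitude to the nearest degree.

≈ 78°N

The great circle lies in the plane with unit normal n̂ = (p₁ × p₂)/|p₁ × p₂|.
Here n̂_z ≈ -0.202; the vertex latitude is φ_max = arccos|n̂_z| ≈ 78.4°.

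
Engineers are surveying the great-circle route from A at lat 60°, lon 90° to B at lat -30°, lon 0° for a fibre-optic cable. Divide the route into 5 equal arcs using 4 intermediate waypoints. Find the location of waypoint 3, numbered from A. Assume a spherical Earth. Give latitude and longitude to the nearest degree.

The haversine formula gives a central angle δ ≈ 2.019 rad (115.7°) between the endpoints.
Interpolate at f = 3/5 with slerp weights a = sin((1−f)δ)/sin δ ≈ 0.802, b = sin(fδ)/sin δ ≈ 1.038.
p = a·p₁ + b·p₂ ≈ (0.899, 0.401, 0.175); φ = arcsin(p_z) ≈ 10.08°, λ = atan2(p_y, p_x) ≈ 24.02°.

≈ lat 10°, lon 24°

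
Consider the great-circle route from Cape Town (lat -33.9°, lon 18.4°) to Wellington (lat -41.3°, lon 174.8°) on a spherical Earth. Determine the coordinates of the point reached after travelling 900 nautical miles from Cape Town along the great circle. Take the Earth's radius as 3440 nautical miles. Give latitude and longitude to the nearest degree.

≈ lat -48°, lon 25°

Write both endpoints as unit vectors p₁, p₂ with components (cos φ cos λ, cos φ sin λ, sin φ).
The central angle between the endpoints is δ = arccos(p₁·p₂) ≈ 1.776 rad (101.7°). The total great-circle distance is δ·R ≈ 1.776 × 3440 ≈ 6108 nmi, so the target fraction is f = 900/6108 ≈ 0.147.
Interpolate at f ≈ 0.147 with slerp weights a = sin((1−f)δ)/sin δ ≈ 1.020, b = sin(fδ)/sin δ ≈ 0.264.
p = a·p₁ + b·p₂ ≈ (0.605, 0.285, -0.743); φ = arcsin(p_z) ≈ -47.99°, λ = atan2(p_y, p_x) ≈ 25.22°.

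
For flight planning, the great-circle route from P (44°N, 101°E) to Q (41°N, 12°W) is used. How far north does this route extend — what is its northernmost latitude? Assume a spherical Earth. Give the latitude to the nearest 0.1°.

The great circle lies in the plane with unit normal n̂ = (p₁ × p₂)/|p₁ × p₂|.
Here n̂_z ≈ -0.515; the vertex latitude is φ_max = arccos|n̂_z| ≈ 59.0°.
Check via Clairaut: cos φ_max = |cos φ₁| · sin C = cos(44.0°)·sin(45.7°) ≈ 0.515, again giving ≈ 59.0°.

≈ 59.0°N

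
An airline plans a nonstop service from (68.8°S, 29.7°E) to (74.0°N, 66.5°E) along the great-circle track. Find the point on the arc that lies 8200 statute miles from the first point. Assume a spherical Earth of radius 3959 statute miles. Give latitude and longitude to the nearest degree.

≈ (49°N, 52°E)

Write both endpoints as unit vectors p₁, p₂ with components (cos φ cos λ, cos φ sin λ, sin φ).
The central angle between the endpoints is δ = arccos(p₁·p₂) ≈ 2.526 rad (144.7°). The total great-circle distance is δ·R ≈ 2.526 × 3959 ≈ 10000 mi, so the target fraction is f = 8200/10000 ≈ 0.820.
Interpolate at f ≈ 0.820 with slerp weights a = sin((1−f)δ)/sin δ ≈ 0.761, b = sin(fδ)/sin δ ≈ 1.519.
p = a·p₁ + b·p₂ ≈ (0.406, 0.520, 0.751); φ = arcsin(p_z) ≈ 48.71°, λ = atan2(p_y, p_x) ≈ 52.04°.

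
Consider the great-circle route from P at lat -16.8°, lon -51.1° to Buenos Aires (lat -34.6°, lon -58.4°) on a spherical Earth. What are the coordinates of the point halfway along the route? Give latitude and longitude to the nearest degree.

≈ lat -26°, lon -54°

From cos δ = sin φ₁ sin φ₂ + cos φ₁ cos φ₂ cos Δλ, the central angle is δ ≈ 0.331 rad (19.0°).
Interpolate at f = 1/2 with slerp weights a = sin((1−f)δ)/sin δ ≈ 0.507, b = sin(fδ)/sin δ ≈ 0.507.
p = a·p₁ + b·p₂ ≈ (0.523, -0.733, -0.434); φ = arcsin(p_z) ≈ -25.75°, λ = atan2(p_y, p_x) ≈ -54.47°.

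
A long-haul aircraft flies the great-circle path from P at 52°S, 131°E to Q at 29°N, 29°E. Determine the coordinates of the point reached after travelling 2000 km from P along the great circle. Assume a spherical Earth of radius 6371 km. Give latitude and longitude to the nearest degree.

Convert each endpoint to a unit vector on the sphere (x = cos φ cos λ, y = cos φ sin λ, z = sin φ).
The central angle between the endpoints is δ = arccos(p₁·p₂) ≈ 2.087 rad (119.6°). The total great-circle distance is δ·R ≈ 2.087 × 6371 ≈ 13299 km, so the target fraction is f = 2000/13299 ≈ 0.150.
Interpolate at f ≈ 0.150 with slerp weights a = sin((1−f)δ)/sin δ ≈ 1.127, b = sin(fδ)/sin δ ≈ 0.355.
p = a·p₁ + b·p₂ ≈ (-0.183, 0.674, -0.716); φ = arcsin(p_z) ≈ -45.69°, λ = atan2(p_y, p_x) ≈ 105.22°.

≈ 46°S, 105°E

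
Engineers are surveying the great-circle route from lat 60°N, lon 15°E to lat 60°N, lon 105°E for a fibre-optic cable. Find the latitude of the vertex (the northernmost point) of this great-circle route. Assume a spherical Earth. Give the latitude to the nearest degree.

≈ 68°N

The great circle lies in the plane with unit normal n̂ = (p₁ × p₂)/|p₁ × p₂|.
Here n̂_z ≈ +0.378; the vertex latitude is φ_max = arccos|n̂_z| ≈ 67.8°.
Check via Clairaut: cos φ_max = |cos φ₁| · sin C = cos(60.0°)·sin(49.1°) ≈ 0.378, again giving ≈ 67.8°.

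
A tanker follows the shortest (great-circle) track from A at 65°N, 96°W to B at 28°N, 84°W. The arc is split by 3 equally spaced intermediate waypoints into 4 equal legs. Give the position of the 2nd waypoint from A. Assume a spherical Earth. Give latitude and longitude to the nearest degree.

From cos δ = sin φ₁ sin φ₂ + cos φ₁ cos φ₂ cos Δλ, the central angle is δ ≈ 0.659 rad (37.8°).
Interpolate at f = 2/4 with slerp weights a = sin((1−f)δ)/sin δ ≈ 0.528, b = sin(fδ)/sin δ ≈ 0.528.
p = a·p₁ + b·p₂ ≈ (0.025, -0.686, 0.727); φ = arcsin(p_z) ≈ 46.64°, λ = atan2(p_y, p_x) ≈ -87.88°.

≈ 47°N, 88°W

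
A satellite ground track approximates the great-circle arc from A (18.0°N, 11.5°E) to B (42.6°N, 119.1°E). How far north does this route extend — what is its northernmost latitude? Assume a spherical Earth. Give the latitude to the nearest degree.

The great circle lies in the plane with unit normal n̂ = (p₁ × p₂)/|p₁ × p₂|.
Here n̂_z ≈ +0.667; the vertex latitude is φ_max = arccos|n̂_z| ≈ 48.1°.
Check via Clairaut: cos φ_max = |cos φ₁| · sin C = cos(18.0°)·sin(44.6°) ≈ 0.667, again giving ≈ 48.1°.

≈ 48°N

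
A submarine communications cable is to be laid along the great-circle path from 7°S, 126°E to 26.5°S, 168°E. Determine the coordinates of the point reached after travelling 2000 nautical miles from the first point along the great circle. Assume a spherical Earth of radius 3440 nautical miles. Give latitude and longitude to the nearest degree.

Write both endpoints as unit vectors p₁, p₂ with components (cos φ cos λ, cos φ sin λ, sin φ).
The central angle between the endpoints is δ = arccos(p₁·p₂) ≈ 0.775 rad (44.4°). The total great-circle distance is δ·R ≈ 0.775 × 3440 ≈ 2666 nmi, so the target fraction is f = 2000/2666 ≈ 0.750.
Interpolate at f ≈ 0.750 with slerp weights a = sin((1−f)δ)/sin δ ≈ 0.275, b = sin(fδ)/sin δ ≈ 0.785.
p = a·p₁ + b·p₂ ≈ (-0.847, 0.367, -0.384); φ = arcsin(p_z) ≈ -22.57°, λ = atan2(p_y, p_x) ≈ 156.60°.

≈ 23°S, 157°E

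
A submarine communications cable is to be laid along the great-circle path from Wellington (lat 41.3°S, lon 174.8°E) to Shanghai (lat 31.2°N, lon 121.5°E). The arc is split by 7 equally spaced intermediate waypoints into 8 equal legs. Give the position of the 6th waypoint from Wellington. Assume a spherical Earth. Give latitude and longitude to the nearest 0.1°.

Write both endpoints as unit vectors p₁, p₂ with components (cos φ cos λ, cos φ sin λ, sin φ).
The central angle between the endpoints is δ = arccos(p₁·p₂) ≈ 1.529 rad (87.6°).
Interpolate at f = 6/8 with slerp weights a = sin((1−f)δ)/sin δ ≈ 0.373, b = sin(fδ)/sin δ ≈ 0.912.
p = a·p₁ + b·p₂ ≈ (-0.687, 0.691, 0.226); φ = arcsin(p_z) ≈ 13.07°, λ = atan2(p_y, p_x) ≈ 134.84°.

≈ lat 13.1°N, lon 134.8°E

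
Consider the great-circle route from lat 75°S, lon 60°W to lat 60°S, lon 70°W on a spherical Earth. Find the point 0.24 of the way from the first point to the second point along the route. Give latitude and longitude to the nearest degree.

The haversine formula gives a central angle δ ≈ 0.269 rad (15.4°) between the endpoints.
Interpolate at f = 0.24 with slerp weights a = sin((1−f)δ)/sin δ ≈ 0.764, b = sin(fδ)/sin δ ≈ 0.243.
p = a·p₁ + b·p₂ ≈ (0.140, -0.285, -0.948); φ = arcsin(p_z) ≈ -71.46°, λ = atan2(p_y, p_x) ≈ -63.80°.

≈ lat 71°S, lon 64°W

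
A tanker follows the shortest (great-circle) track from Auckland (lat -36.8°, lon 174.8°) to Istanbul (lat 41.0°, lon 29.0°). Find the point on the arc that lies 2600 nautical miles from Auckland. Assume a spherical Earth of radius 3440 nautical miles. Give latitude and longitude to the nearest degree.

Convert each endpoint to a unit vector on the sphere (x = cos φ cos λ, y = cos φ sin λ, z = sin φ).
The central angle between the endpoints is δ = arccos(p₁·p₂) ≈ 2.674 rad (153.2°). The total great-circle distance is δ·R ≈ 2.674 × 3440 ≈ 9200 nmi, so the target fraction is f = 2600/9200 ≈ 0.283.
Interpolate at f ≈ 0.283 with slerp weights a = sin((1−f)δ)/sin δ ≈ 2.087, b = sin(fδ)/sin δ ≈ 1.523.
p = a·p₁ + b·p₂ ≈ (-0.659, 0.709, -0.251); φ = arcsin(p_z) ≈ -14.55°, λ = atan2(p_y, p_x) ≈ 132.93°.

≈ lat -15°, lon 133°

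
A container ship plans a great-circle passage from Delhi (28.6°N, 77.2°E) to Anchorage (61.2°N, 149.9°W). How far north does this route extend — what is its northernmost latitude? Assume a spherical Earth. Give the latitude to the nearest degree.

The great circle lies in the plane with unit normal n̂ = (p₁ × p₂)/|p₁ × p₂|.
Here n̂_z ≈ +0.313; the vertex latitude is φ_max = arccos|n̂_z| ≈ 71.8°.
Check via Clairaut: cos φ_max = |cos φ₁| · sin C = cos(28.6°)·sin(20.9°) ≈ 0.313, again giving ≈ 71.8°.

≈ 72°N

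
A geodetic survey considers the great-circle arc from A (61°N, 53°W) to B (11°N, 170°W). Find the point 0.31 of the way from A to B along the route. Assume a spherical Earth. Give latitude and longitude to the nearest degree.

≈ (62°N, 115°W)

From cos δ = sin φ₁ sin φ₂ + cos φ₁ cos φ₂ cos Δλ, the central angle is δ ≈ 1.620 rad (92.8°).
Interpolate at f = 0.31 with slerp weights a = sin((1−f)δ)/sin δ ≈ 0.900, b = sin(fδ)/sin δ ≈ 0.482.
p = a·p₁ + b·p₂ ≈ (-0.203, -0.431, 0.879); φ = arcsin(p_z) ≈ 61.56°, λ = atan2(p_y, p_x) ≈ -115.26°.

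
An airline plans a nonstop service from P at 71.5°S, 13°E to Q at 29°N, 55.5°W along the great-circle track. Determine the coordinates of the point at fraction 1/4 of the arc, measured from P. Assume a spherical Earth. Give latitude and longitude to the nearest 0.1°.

≈ 50.1°S, 26.2°W

Write both endpoints as unit vectors p₁, p₂ with components (cos φ cos λ, cos φ sin λ, sin φ).
The central angle between the endpoints is δ = arccos(p₁·p₂) ≈ 1.937 rad (111.0°).
Interpolate at f = 1/4 with slerp weights a = sin((1−f)δ)/sin δ ≈ 1.064, b = sin(fδ)/sin δ ≈ 0.499.
p = a·p₁ + b·p₂ ≈ (0.576, -0.283, -0.767); φ = arcsin(p_z) ≈ -50.07°, λ = atan2(p_y, p_x) ≈ -26.21°.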